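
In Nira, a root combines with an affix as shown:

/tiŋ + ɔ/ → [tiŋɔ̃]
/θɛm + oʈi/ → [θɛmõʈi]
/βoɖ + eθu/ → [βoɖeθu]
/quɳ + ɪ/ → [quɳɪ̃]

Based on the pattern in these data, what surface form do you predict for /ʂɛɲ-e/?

The data show progressive nasality assimilation (vowel nasalisation): /ɔ/ → [ɔ̃] after /ŋ/; /o/ → [õ] after /m/; /ɪ/ → [ɪ̃] after /ɳ/ — a vowel is nasalised by an immediately preceding nasal consonant.
No change occurs in [βoɖeθu] because the vowel at the boundary is adjacent to an oral consonant, not a nasal (/e/ next to /ɖ/).
The vowel /e/ is adjacent to the preceding nasal /ɲ/, so it acquires [+nasal] and surfaces as [ẽ].

[ʂɛɲẽ]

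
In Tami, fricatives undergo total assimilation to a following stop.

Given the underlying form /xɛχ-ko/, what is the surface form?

/χ/ is the segment targeted by the rule; it sits immediately before /k/, so it assimilates completely and surfaces as [k].

[xɛkko]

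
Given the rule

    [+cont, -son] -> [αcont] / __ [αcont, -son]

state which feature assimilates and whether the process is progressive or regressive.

regressive manner assimilation

The rule copies [cont] (continuancy) from the environment onto the target fricatives; since [±cont] encodes the stop/fricative manner contrast, the assimilating dimension is manner.
The conditioning segment sits to the right of the focus bar, meaning the trigger follows the segment that changes — regressive assimilation.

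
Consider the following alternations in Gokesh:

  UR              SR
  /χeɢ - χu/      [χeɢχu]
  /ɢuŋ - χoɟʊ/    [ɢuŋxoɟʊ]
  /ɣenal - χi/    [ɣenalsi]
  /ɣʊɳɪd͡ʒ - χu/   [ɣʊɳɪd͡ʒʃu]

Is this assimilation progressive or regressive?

progressive

The segment that alternates is /χ/, which surfaces as [x] when adjacent to /ŋ/.
The change uvular → velar matches the place of the preceding /ŋ/, identifying this as place assimilation.
The same holds elsewhere in the data: /χ/ → [s] after /l/ (uvular → alveolar, matching alveolar); /χ/ → [ʃ] after /d͡ʒ/ (uvular → postalveolar, matching postalveolar) — only place changes, and always toward the preceding segment.
Nothing changes in [χeɢχu]: there the adjacent consonants already agree in place (/χ/ and /ɢ/ are both uvular), so this form is consistent with the same rule.
The trigger is the preceding segment, so the direction is progressive (perseverative).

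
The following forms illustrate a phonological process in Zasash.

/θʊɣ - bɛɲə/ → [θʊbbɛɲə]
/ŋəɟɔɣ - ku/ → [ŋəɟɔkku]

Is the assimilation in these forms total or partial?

The segment that alternates is /ɣ/, which surfaces as [b] when adjacent to /b/.
The output [b] is identical to the trigger /b/ — every feature (place, manner, voicing) has been copied — so this is total assimilation.
The remaining alternation confirms this: /ɣ/ → [k] before /k/ — in each case the output is a copy of the following consonant.

total assimilation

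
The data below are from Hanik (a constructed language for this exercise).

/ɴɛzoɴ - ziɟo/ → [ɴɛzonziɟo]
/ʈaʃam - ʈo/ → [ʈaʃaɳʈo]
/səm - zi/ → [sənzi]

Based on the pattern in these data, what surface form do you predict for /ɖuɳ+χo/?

[ɖuɴχo]

The data show regressive place assimilation: /ɴ/ → [n] before /z/; /m/ → [ɳ] before /ʈ/; /m/ → [n] before /z/. In each pair only place changes, matching the following consonant, while manner and voice stay constant.
The rule targets /ɳ/ (voiced retroflex nasal), which sits before the trigger /χ/ (uvular).
The voiced uvular nasal is [ɴ], so /ɳ/ → [ɴ].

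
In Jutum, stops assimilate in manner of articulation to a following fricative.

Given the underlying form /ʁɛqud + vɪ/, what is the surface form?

/d/ is a voiced alveolar stop. The following trigger /v/ is a fricative, so /d/ must become a fricative as well.
Changing only its manner to fricative gives [z] — the voiced alveolar fricative.

[ʁɛquzvɪ]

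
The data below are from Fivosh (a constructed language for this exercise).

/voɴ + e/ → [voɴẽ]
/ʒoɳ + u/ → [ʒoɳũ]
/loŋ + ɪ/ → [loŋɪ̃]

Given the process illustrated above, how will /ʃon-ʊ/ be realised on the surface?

[ʃonʊ̃]

The data show progressive nasality assimilation (vowel nasalisation): /e/ → [ẽ] after /ɴ/; /u/ → [ũ] after /ɳ/; /ɪ/ → [ɪ̃] after /ŋ/ — a vowel is nasalised by an immediately preceding nasal consonant.
The vowel /ʊ/ is adjacent to the preceding nasal /n/, so it acquires [+nasal] and surfaces as [ʊ̃].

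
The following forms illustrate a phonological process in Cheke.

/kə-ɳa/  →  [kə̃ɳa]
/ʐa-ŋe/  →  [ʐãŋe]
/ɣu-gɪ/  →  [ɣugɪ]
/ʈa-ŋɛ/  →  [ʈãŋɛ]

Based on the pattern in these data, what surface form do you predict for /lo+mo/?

The data show regressive nasality assimilation (vowel nasalisation): /ə/ → [ə̃] before /ɳ/; /a/ → [ã] before /ŋ/ — a vowel is nasalised by an immediately following nasal consonant.
No change occurs in [ɣugɪ] because the vowel at the boundary is adjacent to an oral consonant, not a nasal (/u/ next to /g/).
The vowel /o/ is adjacent to the following nasal /m/, so it acquires [+nasal] and surfaces as [õ].

[lõmo]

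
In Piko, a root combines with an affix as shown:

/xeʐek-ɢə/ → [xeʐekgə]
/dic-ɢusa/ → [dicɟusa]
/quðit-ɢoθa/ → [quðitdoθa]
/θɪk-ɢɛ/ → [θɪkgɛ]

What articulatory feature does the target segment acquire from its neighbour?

The segment that alternates is /ɢ/, which surfaces as [g] when adjacent to /k/.
The change uvular → velar matches the place of the preceding /k/, identifying this as place assimilation.
Checking the remaining alternations: /ɢ/ → [ɟ] after /c/ (uvular → palatal, matching palatal); /ɢ/ → [d] after /t/ (uvular → alveolar, matching alveolar) — only place changes, and always toward the preceding segment.

place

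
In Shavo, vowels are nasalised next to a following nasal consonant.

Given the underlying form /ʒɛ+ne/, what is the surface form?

[ʒɛ̃ne]

The vowel /ɛ/ is adjacent to the following nasal /n/, so it acquires [+nasal] and surfaces as [ɛ̃].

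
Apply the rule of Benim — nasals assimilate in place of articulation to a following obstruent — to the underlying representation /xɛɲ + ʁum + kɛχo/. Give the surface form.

The rule targets /ɲ/ (voiced palatal nasal), which sits before the trigger /ʁ/ (uvular).
A voiced uvular nasal is [ɴ], so the surface segment is [ɴ].
The same rule applies at the second boundary: /m/ → [ŋ] next to /k/.

[xɛɴʁuŋkɛχo]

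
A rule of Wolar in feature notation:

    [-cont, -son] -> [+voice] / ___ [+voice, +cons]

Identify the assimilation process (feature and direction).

The target ([-cont, -son], stops) acquires [+voice] next to a voiced consonant ([+voice, +cons]) — it takes on the voicing of its neighbour, so the feature that spreads is voicing.
The conditioning segment sits to the right of the focus bar, meaning the trigger follows the segment that changes — regressive assimilation.

regressive voicing assimilation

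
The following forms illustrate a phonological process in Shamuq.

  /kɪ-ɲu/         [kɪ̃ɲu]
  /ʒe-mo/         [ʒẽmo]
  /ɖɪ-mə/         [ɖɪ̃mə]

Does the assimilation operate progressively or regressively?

The vowel /ɪ/ surfaces as nasalised [ɪ̃] next to the following nasal /ɲ/ — it has acquired the [+nasal] feature of its neighbour.
Likewise in the remaining data: /e/ → [ẽ] before /m/; /ɪ/ → [ɪ̃] before /m/ — each time a vowel is nasalised next to a following nasal.
Because the conditioning nasal is to the right of the vowel that changes, the process is regressive (anticipatory).

regressive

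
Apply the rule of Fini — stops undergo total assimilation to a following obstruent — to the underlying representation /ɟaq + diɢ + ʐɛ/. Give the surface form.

[ɟaddiʐʐɛ]

/q/ is the segment targeted by the rule; it sits immediately before /d/, so it assimilates completely and surfaces as [d].
At the second juncture, /ɢ/ likewise becomes [ʐ] adjacent to /ʐ/.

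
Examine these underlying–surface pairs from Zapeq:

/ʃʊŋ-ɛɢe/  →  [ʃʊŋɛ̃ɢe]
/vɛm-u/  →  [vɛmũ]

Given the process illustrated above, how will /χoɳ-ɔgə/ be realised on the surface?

[χoɳɔ̃gə]

The data show progressive nasality assimilation (vowel nasalisation): /ɛ/ → [ɛ̃] after /ŋ/; /u/ → [ũ] after /m/ — a vowel is nasalised by an immediately preceding nasal consonant.
The vowel /ɔ/ is adjacent to the preceding nasal /ɳ/, so it acquires [+nasal] and surfaces as [ɔ̃].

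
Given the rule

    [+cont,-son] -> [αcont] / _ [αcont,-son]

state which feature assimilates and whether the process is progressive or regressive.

regressive manner assimilation

The rule copies [cont] (continuancy) from the environment onto the target fricatives; since [±cont] encodes the stop/fricative manner contrast, the assimilating dimension is manner.
The conditioning segment sits to the right of the focus bar, meaning the trigger follows the segment that changes — regressive assimilation.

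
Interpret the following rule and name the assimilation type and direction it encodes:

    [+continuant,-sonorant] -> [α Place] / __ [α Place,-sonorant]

regressive place assimilation

The rule copies the place features (abbreviated [Place]) from the environment onto the target, so the assimilating feature is place.
Since the environment is written after the underscore, the trigger follows the target; the direction is regressive.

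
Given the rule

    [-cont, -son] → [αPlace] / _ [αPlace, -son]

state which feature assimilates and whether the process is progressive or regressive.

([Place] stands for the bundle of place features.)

regressive place assimilation

The shared variable α links the value of the place features (abbreviated [Place]) on the target to the same value on the neighbouring segment, so place is the feature that assimilates.
The conditioning segment sits to the right of the focus bar, meaning the trigger follows the segment that changes — regressive assimilation.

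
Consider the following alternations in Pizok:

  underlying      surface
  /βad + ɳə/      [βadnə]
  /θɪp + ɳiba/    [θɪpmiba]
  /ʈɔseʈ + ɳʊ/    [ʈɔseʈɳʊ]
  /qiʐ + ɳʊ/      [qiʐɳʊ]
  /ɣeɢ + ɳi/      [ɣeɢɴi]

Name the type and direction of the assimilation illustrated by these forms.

progressive place assimilation

The segment that alternates is /ɳ/, which surfaces as [n] when adjacent to /d/.
The change retroflex → alveolar matches the place of the preceding /d/, identifying this as place assimilation.
Manner and voice are unchanged, so the assimilation is partial, not total.
The other alternating forms pattern the same way: /ɳ/ → [m] after /p/ (retroflex → bilabial, matching bilabial); /ɳ/ → [ɴ] after /ɢ/ (retroflex → uvular, matching uvular) — only place changes, and always toward the preceding segment.
Nothing changes in [ʈɔseʈɳʊ], [qiʐɳʊ]: there the adjacent consonants already agree in place (/ɳ/ and /ʈ/ are both retroflex; /ɳ/ and /ʐ/ are both retroflex), so these forms are consistent with the same rule.
Since the segment that changes follows the conditioning segment, the assimilation is progressive.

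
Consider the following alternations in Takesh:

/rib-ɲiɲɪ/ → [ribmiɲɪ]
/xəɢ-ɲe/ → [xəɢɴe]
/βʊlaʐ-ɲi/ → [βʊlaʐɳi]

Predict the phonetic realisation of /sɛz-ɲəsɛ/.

The data show progressive place assimilation: /ɲ/ → [m] after /b/; /ɲ/ → [ɴ] after /ɢ/; /ɲ/ → [ɳ] after /ʐ/. In each pair only place changes, matching the preceding consonant, while manner and voice stay constant.
/ɲ/ is a voiced palatal nasal. The preceding trigger /z/ is alveolar, so /ɲ/ must become alveolar as well.
Changing only its place to alveolar gives [n] — the voiced alveolar nasal.

[sɛznəsɛ]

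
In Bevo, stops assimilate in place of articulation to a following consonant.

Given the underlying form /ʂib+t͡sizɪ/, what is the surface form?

[ʂidt͡sizɪ]

The rule targets /b/ (voiced bilabial stop), which sits before the trigger /t͡s/ (alveolar).
Changing only its place to alveolar gives [d] — the voiced alveolar stop.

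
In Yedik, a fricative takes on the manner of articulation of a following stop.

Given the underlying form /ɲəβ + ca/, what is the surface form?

/β/ is a voiced bilabial fricative. The following trigger /c/ is a stop, so /β/ must become a stop as well.
The voiced bilabial stop is [b], so /β/ → [b].

[ɲəbca]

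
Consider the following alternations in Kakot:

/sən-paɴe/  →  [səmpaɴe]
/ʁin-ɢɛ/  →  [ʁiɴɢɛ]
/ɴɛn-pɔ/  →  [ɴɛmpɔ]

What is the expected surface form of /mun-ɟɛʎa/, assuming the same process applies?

[muɲɟɛʎa]

The data show regressive place assimilation: /n/ → [m] before /p/; /n/ → [ɴ] before /ɢ/. In each pair only place changes, matching the following consonant, while manner and voice stay constant.
The rule targets /n/ (voiced alveolar nasal), which sits before the trigger /ɟ/ (palatal).
The voiced palatal nasal is [ɲ], so /n/ → [ɲ].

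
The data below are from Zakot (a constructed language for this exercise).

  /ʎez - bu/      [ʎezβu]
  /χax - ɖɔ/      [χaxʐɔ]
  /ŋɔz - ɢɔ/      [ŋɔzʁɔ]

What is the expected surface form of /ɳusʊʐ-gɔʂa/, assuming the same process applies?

[ɳusʊʐɣɔʂa]

The data show progressive manner assimilation: /b/ → [β] after /z/; /ɖ/ → [ʐ] after /x/; /ɢ/ → [ʁ] after /z/. In each pair only manner changes, matching the preceding consonant, while place and voice stay constant.
/g/ is a voiced velar stop. The preceding trigger /ʐ/ is a fricative, so /g/ must become a fricative as well.
Changing only its manner to fricative gives [ɣ] — the voiced velar fricative.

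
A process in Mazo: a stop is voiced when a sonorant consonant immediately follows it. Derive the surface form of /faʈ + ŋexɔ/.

[faɖŋexɔ]

The rule targets /ʈ/ (voiceless retroflex stop), which sits before the trigger /ŋ/ (voiced).
Changing only its voicing to voiced gives [ɖ] — the voiced retroflex stop.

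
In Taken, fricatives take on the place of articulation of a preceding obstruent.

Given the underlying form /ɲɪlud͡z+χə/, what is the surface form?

[ɲɪlud͡zsə]

/χ/ is a voiceless uvular fricative. The preceding trigger /d͡z/ is alveolar, so /χ/ must become alveolar as well.
The voiceless alveolar fricative is [s], so /χ/ → [s].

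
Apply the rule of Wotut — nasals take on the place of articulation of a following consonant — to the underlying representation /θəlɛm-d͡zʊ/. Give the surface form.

[θəlɛnd͡zʊ]

The rule targets /m/ (voiced bilabial nasal), which sits before the trigger /d͡z/ (alveolar).
The voiced alveolar nasal is [n], so /m/ → [n].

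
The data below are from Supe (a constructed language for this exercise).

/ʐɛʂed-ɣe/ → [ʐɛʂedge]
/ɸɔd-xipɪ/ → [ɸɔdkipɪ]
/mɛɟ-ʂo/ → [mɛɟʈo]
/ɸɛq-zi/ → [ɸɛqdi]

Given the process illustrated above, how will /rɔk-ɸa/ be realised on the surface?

The data show progressive manner assimilation: /ɣ/ → [g] after /d/; /x/ → [k] after /d/; /ʂ/ → [ʈ] after /ɟ/; /z/ → [d] after /q/. In each pair only manner changes, matching the preceding consonant, while place and voice stay constant.
/ɸ/ is a voiceless bilabial fricative. The preceding trigger /k/ is a stop, so /ɸ/ must become a stop as well.
The voiceless bilabial stop is [p], so /ɸ/ → [p].

[rɔkpa]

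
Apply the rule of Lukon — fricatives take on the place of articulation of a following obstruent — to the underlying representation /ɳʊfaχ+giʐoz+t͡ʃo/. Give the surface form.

The rule targets /χ/ (voiceless uvular fricative), which sits before the trigger /g/ (velar).
Changing only its place to velar gives [x] — the voiceless velar fricative.
The same rule applies at the second boundary: /z/ → [ʒ] next to /t͡ʃ/.

[ɳʊfaxgiʐoʒt͡ʃo]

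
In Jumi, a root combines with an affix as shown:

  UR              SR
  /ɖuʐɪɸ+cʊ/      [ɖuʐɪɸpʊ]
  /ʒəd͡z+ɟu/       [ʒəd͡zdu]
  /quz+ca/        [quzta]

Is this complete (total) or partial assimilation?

partial assimilation

Comparing underlying and surface forms, /c/ → [p] is the alternation; the neighbouring /ɸ/ is constant.
The change palatal → bilabial matches the place of the preceding /ɸ/, identifying this as place assimilation.
Manner and voice are unchanged, so the assimilation is partial, not total.
The other alternating forms pattern the same way: /ɟ/ → [d] after /d͡z/ (palatal → alveolar, matching alveolar); /c/ → [t] after /z/ (palatal → alveolar, matching alveolar) — only place changes, and always toward the preceding segment.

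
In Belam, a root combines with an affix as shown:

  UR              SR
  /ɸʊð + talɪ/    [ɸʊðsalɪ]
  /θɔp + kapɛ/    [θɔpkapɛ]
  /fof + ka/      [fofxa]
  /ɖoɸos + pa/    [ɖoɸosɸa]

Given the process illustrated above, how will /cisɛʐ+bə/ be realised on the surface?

[cisɛʐβə]

The data show progressive manner assimilation: /t/ → [s] after /ð/; /k/ → [x] after /f/; /p/ → [ɸ] after /s/. In each pair only manner changes, matching the preceding consonant, while place and voice stay constant.
No alternation appears in [θɔpkapɛ]: there the adjacent consonants already agree in manner (/k/ and /p/ are both stops), so this form is consistent with the same rule.
/b/ is a voiced bilabial stop. The preceding trigger /ʐ/ is a fricative, so /b/ must become a fricative as well.
Changing only its manner to fricative gives [β] — the voiced bilabial fricative.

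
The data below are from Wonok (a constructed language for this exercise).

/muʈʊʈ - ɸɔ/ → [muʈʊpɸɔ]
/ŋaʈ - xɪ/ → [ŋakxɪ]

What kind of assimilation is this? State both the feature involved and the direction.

Comparing underlying and surface forms, /ʈ/ → [p] is the alternation; the neighbouring /ɸ/ is constant.
The change retroflex → bilabial matches the place of the following /ɸ/, identifying this as place assimilation.
Manner and voice are unchanged, so the assimilation is partial, not total.
The other alternating form patterns the same way: /ʈ/ → [k] before /x/ (retroflex → velar, matching velar) — only place changes, and always toward the following segment.
The trigger is the following segment, so the direction is regressive (anticipatory).

regressive place assimilation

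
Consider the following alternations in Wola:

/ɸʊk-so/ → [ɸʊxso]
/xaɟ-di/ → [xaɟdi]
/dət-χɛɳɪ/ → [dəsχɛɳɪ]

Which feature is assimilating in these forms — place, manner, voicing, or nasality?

manner

Comparing underlying and surface forms, /k/ → [x] is the alternation; the neighbouring /s/ is constant.
The change stop → fricative matches the manner of the following /s/, identifying this as manner assimilation.
The other alternating form patterns the same way: /t/ → [s] before /χ/ (stop → fricative, matching a fricative) — only manner changes, and always toward the following segment.
No alternation appears in [xaɟdi]: there the adjacent consonants already agree in manner (/ɟ/ and /d/ are both stops), so this form is consistent with the same rule.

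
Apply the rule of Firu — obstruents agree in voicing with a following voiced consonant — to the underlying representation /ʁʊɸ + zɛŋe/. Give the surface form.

[ʁʊβzɛŋe]

/ɸ/ is a voiceless bilabial fricative. The following trigger /z/ is voiced, so /ɸ/ must become voiced as well.
A voiced bilabial fricative is [β], so the surface segment is [β].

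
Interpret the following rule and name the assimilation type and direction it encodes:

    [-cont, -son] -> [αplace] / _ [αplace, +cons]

The rule copies the place features (abbreviated [place]) from the environment onto the target, so the assimilating feature is place.
Since the environment is written after the underscore, the trigger follows the target; the direction is regressive.

regressive place assimilation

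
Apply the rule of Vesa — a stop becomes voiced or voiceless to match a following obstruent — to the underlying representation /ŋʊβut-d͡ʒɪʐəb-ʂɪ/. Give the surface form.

[ŋʊβudd͡ʒɪʐəpʂɪ]

/t/ is a voiceless alveolar stop. The following trigger /d͡ʒ/ is voiced, so /t/ must become voiced as well.
The voiced alveolar stop is [d], so /t/ → [d].
At the second juncture, /b/ likewise becomes [p] adjacent to /ʂ/.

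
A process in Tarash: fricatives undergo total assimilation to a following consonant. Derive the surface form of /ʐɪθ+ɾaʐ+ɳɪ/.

/θ/ is the segment targeted by the rule; it sits immediately before /ɾ/, so it assimilates completely and surfaces as [ɾ].
At the second juncture, /ʐ/ likewise becomes [ɳ] adjacent to /ɳ/.

[ʐɪɾɾaɳɳɪ]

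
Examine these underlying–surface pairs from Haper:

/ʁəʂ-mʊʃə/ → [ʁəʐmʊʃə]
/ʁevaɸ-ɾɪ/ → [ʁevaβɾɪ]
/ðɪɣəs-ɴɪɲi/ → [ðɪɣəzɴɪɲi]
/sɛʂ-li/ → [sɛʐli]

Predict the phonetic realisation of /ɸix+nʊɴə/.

[ɸiɣnʊɴə]

The data show regressive voicing assimilation: /ʂ/ → [ʐ] before /m/; /ɸ/ → [β] before /ɾ/; /s/ → [z] before /ɴ/; /ʂ/ → [ʐ] before /l/. In each pair only voicing changes, matching the following consonant, while place and manner stay constant.
The rule targets /x/ (voiceless velar fricative), which sits before the trigger /n/ (voiced).
A voiced velar fricative is [ɣ], so the surface segment is [ɣ].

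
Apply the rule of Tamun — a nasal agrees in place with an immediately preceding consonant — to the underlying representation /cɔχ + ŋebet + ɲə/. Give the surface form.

[cɔχɴebetnə]

/ŋ/ is a voiced velar nasal. The preceding trigger /χ/ is uvular, so /ŋ/ must become uvular as well.
The voiced uvular nasal is [ɴ], so /ŋ/ → [ɴ].
At the second juncture, /ɲ/ likewise becomes [n] adjacent to /t/.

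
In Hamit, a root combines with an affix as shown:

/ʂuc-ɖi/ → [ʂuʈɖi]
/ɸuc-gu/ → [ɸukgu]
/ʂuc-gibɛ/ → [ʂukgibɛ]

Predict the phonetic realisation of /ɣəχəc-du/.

The data show regressive place assimilation: /c/ → [ʈ] before /ɖ/; /c/ → [k] before /g/. In each pair only place changes, matching the following consonant, while manner and voice stay constant.
/c/ is a voiceless palatal stop. The following trigger /d/ is alveolar, so /c/ must become alveolar as well.
The voiceless alveolar stop is [t], so /c/ → [t].

[ɣəχətdu]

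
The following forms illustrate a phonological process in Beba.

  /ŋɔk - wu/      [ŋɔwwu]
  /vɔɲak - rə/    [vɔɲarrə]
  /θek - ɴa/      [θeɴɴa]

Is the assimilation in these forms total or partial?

total assimilation

Comparing underlying and surface forms, /k/ → [w] is the alternation; the neighbouring /w/ is constant.
The output [w] is identical to the trigger /w/ — every feature (place, manner, voicing) has been copied — so this is total assimilation.
The remaining alternations confirm this: /k/ → [r] before /r/; /k/ → [ɴ] before /ɴ/ — in each case the output is a copy of the following consonant.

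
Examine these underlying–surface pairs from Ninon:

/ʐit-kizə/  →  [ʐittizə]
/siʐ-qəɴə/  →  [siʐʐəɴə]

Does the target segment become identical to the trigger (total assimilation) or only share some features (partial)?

The segment that alternates is /q/, which surfaces as [ʐ] when adjacent to /ʐ/.
The output [ʐ] is identical to the trigger /ʐ/ — every feature (place, manner, voicing) has been copied — so this is total assimilation.
The other form behaves the same way: /k/ → [t] after /t/ — in each case the output is a copy of the preceding consonant.

total assimilation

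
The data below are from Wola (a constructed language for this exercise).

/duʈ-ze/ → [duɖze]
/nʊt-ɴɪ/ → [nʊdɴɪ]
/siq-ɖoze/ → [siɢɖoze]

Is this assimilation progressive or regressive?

regressive

Underlying /ʈ/ is realised as [ɖ] next to /z/; /z/ itself does not change.
/ʈ/ is voiceless while /z/ is voiced; the output [ɖ] is voiced, matching the trigger — so the feature that spreads is voicing.
The same holds elsewhere in the data: /t/ → [d] before /ɴ/ (voiceless → voiced, matching voiced); /q/ → [ɢ] before /ɖ/ (voiceless → voiced, matching voiced) — only voicing changes, and always toward the following segment.
The trigger is the following segment, so the direction is regressive (anticipatory).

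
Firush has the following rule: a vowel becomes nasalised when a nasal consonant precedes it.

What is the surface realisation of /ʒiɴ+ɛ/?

[ʒiɴɛ̃]

The vowel /ɛ/ is adjacent to the preceding nasal /ɴ/, so it acquires [+nasal] and surfaces as [ɛ̃].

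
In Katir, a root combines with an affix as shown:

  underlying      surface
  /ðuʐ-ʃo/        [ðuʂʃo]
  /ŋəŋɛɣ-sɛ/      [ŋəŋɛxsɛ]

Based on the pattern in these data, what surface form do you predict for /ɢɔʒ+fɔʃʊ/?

[ɢɔʃfɔʃʊ]

The data show regressive voicing assimilation: /ʐ/ → [ʂ] before /ʃ/; /ɣ/ → [x] before /s/. In each pair only voicing changes, matching the following consonant, while place and manner stay constant.
The rule targets /ʒ/ (voiced postalveolar fricative), which sits before the trigger /f/ (voiceless).
A voiceless postalveolar fricative is [ʃ], so the surface segment is [ʃ].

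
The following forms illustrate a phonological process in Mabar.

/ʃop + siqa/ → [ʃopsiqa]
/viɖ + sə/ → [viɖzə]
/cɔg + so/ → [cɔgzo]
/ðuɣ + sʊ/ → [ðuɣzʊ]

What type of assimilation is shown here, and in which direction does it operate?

The segment that alternates is /s/, which surfaces as [z] when adjacent to /ɖ/.
/s/ is voiceless while /ɖ/ is voiced; the output [z] is voiced, matching the trigger — so the feature that spreads is voicing.
Place and manner are unchanged, so the assimilation is partial, not total.
Checking the remaining alternations: /s/ → [z] after /g/ (voiceless → voiced, matching voiced); /s/ → [z] after /ɣ/ (voiceless → voiced, matching voiced) — only voicing changes, and always toward the preceding segment.
No alternation appears in [ʃopsiqa]: there the adjacent consonants already agree in voicing (/s/ and /p/ are both voiceless), so this form is consistent with the same rule.
The trigger is the preceding segment, so the direction is progressive (perseverative).

progressive voicing assimilation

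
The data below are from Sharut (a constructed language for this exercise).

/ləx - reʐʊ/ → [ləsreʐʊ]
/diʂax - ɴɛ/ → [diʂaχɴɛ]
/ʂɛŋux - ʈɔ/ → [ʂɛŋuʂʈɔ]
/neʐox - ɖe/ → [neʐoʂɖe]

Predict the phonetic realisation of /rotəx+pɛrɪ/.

[rotəɸpɛrɪ]

The data show regressive place assimilation: /x/ → [s] before /r/; /x/ → [χ] before /ɴ/; /x/ → [ʂ] before /ʈ/; /x/ → [ʂ] before /ɖ/. In each pair only place changes, matching the following consonant, while manner and voice stay constant.
/x/ is a voiceless velar fricative. The following trigger /p/ is bilabial, so /x/ must become bilabial as well.
The voiceless bilabial fricative is [ɸ], so /x/ → [ɸ].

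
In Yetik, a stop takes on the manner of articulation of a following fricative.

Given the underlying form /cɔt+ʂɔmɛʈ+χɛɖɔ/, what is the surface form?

[cɔsʂɔmɛʂχɛɖɔ]

/t/ is a voiceless alveolar stop. The following trigger /ʂ/ is a fricative, so /t/ must become a fricative as well.
Changing only its manner to fricative gives [s] — the voiceless alveolar fricative.
The same rule applies at the second boundary: /ʈ/ → [ʂ] next to /χ/.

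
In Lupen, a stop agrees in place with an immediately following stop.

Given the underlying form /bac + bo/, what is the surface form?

[bapbo]

/c/ is a voiceless palatal stop. The following trigger /b/ is bilabial, so /c/ must become bilabial as well.
Changing only its place to bilabial gives [p] — the voiceless bilabial stop.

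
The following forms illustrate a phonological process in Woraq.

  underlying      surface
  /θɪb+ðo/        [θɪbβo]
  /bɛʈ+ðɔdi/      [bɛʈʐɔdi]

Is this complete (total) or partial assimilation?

partial assimilation

The segment that alternates is /ð/, which surfaces as [β] when adjacent to /b/.
/ð/ is dental while /b/ is bilabial; the output [β] is bilabial, matching the trigger — so the feature that spreads is place.
Manner and voice are unchanged, so the assimilation is partial, not total.
The other alternating form patterns the same way: /ð/ → [ʐ] after /ʈ/ (dental → retroflex, matching retroflex) — only place changes, and always toward the preceding segment.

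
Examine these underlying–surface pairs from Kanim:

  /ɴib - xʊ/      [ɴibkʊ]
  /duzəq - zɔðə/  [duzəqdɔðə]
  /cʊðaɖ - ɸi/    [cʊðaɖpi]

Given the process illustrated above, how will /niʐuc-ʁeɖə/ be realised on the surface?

The data show progressive manner assimilation: /x/ → [k] after /b/; /z/ → [d] after /q/; /ɸ/ → [p] after /ɖ/. In each pair only manner changes, matching the preceding consonant, while place and voice stay constant.
The rule targets /ʁ/ (voiced uvular fricative), which sits after the trigger /c/ (stop).
A voiced uvular stop is [ɢ], so the surface segment is [ɢ].

[niʐucɢeɖə]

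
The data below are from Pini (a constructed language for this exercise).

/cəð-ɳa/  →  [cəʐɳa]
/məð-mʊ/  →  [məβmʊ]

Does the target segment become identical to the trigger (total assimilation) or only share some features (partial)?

Underlying /ð/ is realised as [ʐ] next to /ɳ/; /ɳ/ itself does not change.
/ð/ is dental while /ɳ/ is retroflex; the output [ʐ] is retroflex, matching the trigger — so the feature that spreads is place.
Manner and voice are unchanged, so the assimilation is partial, not total.
The other alternating form patterns the same way: /ð/ → [β] before /m/ (dental → bilabial, matching bilabial) — only place changes, and always toward the following segment.

partial assimilation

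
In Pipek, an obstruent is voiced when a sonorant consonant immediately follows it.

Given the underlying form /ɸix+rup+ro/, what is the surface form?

[ɸiɣrubro]

/x/ is a voiceless velar fricative. The following trigger /r/ is voiced, so /x/ must become voiced as well.
A voiced velar fricative is [ɣ], so the surface segment is [ɣ].
The same rule applies at the second boundary: /p/ → [b] next to /r/.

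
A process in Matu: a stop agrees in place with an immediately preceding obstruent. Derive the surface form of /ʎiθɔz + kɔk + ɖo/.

/k/ is a voiceless velar stop. The preceding trigger /z/ is alveolar, so /k/ must become alveolar as well.
A voiceless alveolar stop is [t], so the surface segment is [t].
The same rule applies at the second boundary: /ɖ/ → [g] next to /k/.

[ʎiθɔztɔkgo]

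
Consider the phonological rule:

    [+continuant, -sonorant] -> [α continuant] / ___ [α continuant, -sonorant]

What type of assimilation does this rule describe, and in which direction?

regressive manner assimilation

The rule copies [continuant] (continuancy) from the environment onto the target fricatives; since [±continuant] encodes the stop/fricative manner contrast, the assimilating dimension is manner.
Since the environment is written after the underscore, the trigger follows the target; the direction is regressive.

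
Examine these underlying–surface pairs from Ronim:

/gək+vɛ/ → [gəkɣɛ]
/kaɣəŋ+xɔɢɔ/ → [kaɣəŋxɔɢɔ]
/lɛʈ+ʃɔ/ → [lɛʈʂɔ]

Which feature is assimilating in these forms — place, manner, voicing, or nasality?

place

The segment that alternates is /v/, which surfaces as [ɣ] when adjacent to /k/.
The change labiodental → velar matches the place of the preceding /k/, identifying this as place assimilation.
The other alternating form patterns the same way: /ʃ/ → [ʂ] after /ʈ/ (postalveolar → retroflex, matching retroflex) — only place changes, and always toward the preceding segment.
Nothing changes in [kaɣəŋxɔɢɔ]: there the adjacent consonants already agree in place (/x/ and /ŋ/ are both velar), so this form is consistent with the same rule.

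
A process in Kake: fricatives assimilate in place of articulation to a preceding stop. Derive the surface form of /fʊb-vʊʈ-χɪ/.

[fʊbβʊʈʂɪ]

/v/ is a voiced labiodental fricative. The preceding trigger /b/ is bilabial, so /v/ must become bilabial as well.
The voiced bilabial fricative is [β], so /v/ → [β].
At the second juncture, /χ/ likewise becomes [ʂ] adjacent to /ʈ/.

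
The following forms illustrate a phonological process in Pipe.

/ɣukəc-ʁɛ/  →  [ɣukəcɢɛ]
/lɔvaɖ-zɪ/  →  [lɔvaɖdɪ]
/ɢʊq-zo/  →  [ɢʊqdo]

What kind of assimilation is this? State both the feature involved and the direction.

progressive manner assimilation

Underlying /ʁ/ is realised as [ɢ] next to /c/; /c/ itself does not change.
/ʁ/ is a fricative while /c/ is a stop; the output [ɢ] is a stop, matching the trigger — so the feature that spreads is manner.
Place and voice are unchanged, so the assimilation is partial, not total.
Checking the remaining alternations: /z/ → [d] after /ɖ/ (fricative → stop, matching a stop); /z/ → [d] after /q/ (fricative → stop, matching a stop) — only manner changes, and always toward the preceding segment.
Since the segment that changes follows the conditioning segment, the assimilation is progressive.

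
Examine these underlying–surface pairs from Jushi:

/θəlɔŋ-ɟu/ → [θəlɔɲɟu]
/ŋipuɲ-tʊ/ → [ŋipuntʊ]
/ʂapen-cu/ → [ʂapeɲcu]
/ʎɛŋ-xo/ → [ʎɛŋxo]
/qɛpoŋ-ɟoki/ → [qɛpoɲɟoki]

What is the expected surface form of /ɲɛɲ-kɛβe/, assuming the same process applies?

The data show regressive place assimilation: /ŋ/ → [ɲ] before /ɟ/; /ɲ/ → [n] before /t/; /n/ → [ɲ] before /c/. In each pair only place changes, matching the following consonant, while manner and voice stay constant.
No alternation appears in [ʎɛŋxo]: there the adjacent consonants already agree in place (/ŋ/ and /x/ are both velar), so this form is consistent with the same rule.
The rule targets /ɲ/ (voiced palatal nasal), which sits before the trigger /k/ (velar).
A voiced velar nasal is [ŋ], so the surface segment is [ŋ].

[ɲɛŋkɛβe]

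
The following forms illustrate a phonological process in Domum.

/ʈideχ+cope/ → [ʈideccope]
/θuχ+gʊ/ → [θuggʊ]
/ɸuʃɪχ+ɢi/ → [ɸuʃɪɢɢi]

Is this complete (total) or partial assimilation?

Underlying /χ/ is realised as [c] next to /c/; /c/ itself does not change.
The output [c] is identical to the trigger /c/ — every feature (place, manner, voicing) has been copied — so this is total assimilation.
The remaining alternations confirm this: /χ/ → [g] before /g/; /χ/ → [ɢ] before /ɢ/ — in each case the output is a copy of the following consonant.

total assimilation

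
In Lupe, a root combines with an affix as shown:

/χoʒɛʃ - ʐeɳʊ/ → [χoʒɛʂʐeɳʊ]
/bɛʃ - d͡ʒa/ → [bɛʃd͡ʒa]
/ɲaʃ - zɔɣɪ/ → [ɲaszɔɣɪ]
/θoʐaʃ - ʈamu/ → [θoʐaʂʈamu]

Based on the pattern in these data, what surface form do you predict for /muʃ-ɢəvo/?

[muχɢəvo]

The data show regressive place assimilation: /ʃ/ → [ʂ] before /ʐ/; /ʃ/ → [s] before /z/; /ʃ/ → [ʂ] before /ʈ/. In each pair only place changes, matching the following consonant, while manner and voice stay constant.
Nothing changes in [bɛʃd͡ʒa]: there the adjacent consonants already agree in place (/ʃ/ and /d͡ʒ/ are both postalveolar), so this form is consistent with the same rule.
/ʃ/ is a voiceless postalveolar fricative. The following trigger /ɢ/ is uvular, so /ʃ/ must become uvular as well.
A voiceless uvular fricative is [χ], so the surface segment is [χ].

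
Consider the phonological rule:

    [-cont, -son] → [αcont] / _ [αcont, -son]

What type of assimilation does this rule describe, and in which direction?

The shared variable α links the value of [cont] on the target to that of the neighbouring obstruent. [cont] distinguishes stops from fricatives — a manner-of-articulation feature — so this is manner assimilation.
Since the environment is written after the underscore, the trigger follows the target; the direction is regressive.

regressive manner assimilation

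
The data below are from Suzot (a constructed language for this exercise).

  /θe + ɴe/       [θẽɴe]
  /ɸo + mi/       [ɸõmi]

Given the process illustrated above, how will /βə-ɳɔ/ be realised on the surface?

[βə̃ɳɔ]

The data show regressive nasality assimilation (vowel nasalisation): /e/ → [ẽ] before /ɴ/; /o/ → [õ] before /m/ — a vowel is nasalised by an immediately following nasal consonant.
/ə/ sits next to the nasal /ɳ/ and is therefore nasalised to [ə̃].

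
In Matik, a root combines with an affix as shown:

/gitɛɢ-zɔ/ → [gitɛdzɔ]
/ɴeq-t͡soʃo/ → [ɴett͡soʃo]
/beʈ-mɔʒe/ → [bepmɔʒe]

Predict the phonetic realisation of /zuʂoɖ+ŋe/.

The data show regressive place assimilation: /ɢ/ → [d] before /z/; /q/ → [t] before /t͡s/; /ʈ/ → [p] before /m/. In each pair only place changes, matching the following consonant, while manner and voice stay constant.
The rule targets /ɖ/ (voiced retroflex stop), which sits before the trigger /ŋ/ (velar).
The voiced velar stop is [g], so /ɖ/ → [g].

[zuʂogŋe]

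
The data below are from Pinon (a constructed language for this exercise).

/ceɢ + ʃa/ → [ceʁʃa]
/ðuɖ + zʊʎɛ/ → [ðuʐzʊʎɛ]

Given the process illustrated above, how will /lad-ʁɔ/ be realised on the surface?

The data show regressive manner assimilation: /ɢ/ → [ʁ] before /ʃ/; /ɖ/ → [ʐ] before /z/. In each pair only manner changes, matching the following consonant, while place and voice stay constant.
/d/ is a voiced alveolar stop. The following trigger /ʁ/ is a fricative, so /d/ must become a fricative as well.
The voiced alveolar fricative is [z], so /d/ → [z].

[lazʁɔ]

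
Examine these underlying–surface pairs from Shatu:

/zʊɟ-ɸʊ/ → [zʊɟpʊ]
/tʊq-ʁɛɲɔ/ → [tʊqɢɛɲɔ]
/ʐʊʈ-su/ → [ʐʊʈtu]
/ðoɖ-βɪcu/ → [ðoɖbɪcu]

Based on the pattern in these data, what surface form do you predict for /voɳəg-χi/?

The data show progressive manner assimilation: /ɸ/ → [p] after /ɟ/; /ʁ/ → [ɢ] after /q/; /s/ → [t] after /ʈ/; /β/ → [b] after /ɖ/. In each pair only manner changes, matching the preceding consonant, while place and voice stay constant.
The rule targets /χ/ (voiceless uvular fricative), which sits after the trigger /g/ (stop).
Changing only its manner to stop gives [q] — the voiceless uvular stop.

[voɳəgqi]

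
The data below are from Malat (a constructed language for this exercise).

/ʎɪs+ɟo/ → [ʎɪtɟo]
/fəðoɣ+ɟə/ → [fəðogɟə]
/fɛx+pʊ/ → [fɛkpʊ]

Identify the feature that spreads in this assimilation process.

Underlying /s/ is realised as [t] next to /ɟ/; /ɟ/ itself does not change.
The change fricative → stop matches the manner of the following /ɟ/, identifying this as manner assimilation.
The same holds elsewhere in the data: /ɣ/ → [g] before /ɟ/ (fricative → stop, matching a stop); /x/ → [k] before /p/ (fricative → stop, matching a stop) — only manner changes, and always toward the following segment.

manner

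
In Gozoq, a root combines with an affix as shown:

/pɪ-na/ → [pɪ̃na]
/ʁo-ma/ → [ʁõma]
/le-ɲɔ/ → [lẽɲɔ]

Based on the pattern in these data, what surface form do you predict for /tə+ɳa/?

The data show regressive nasality assimilation (vowel nasalisation): /ɪ/ → [ɪ̃] before /n/; /o/ → [õ] before /m/; /e/ → [ẽ] before /ɲ/ — a vowel is nasalised by an immediately following nasal consonant.
The vowel /ə/ is adjacent to the following nasal /ɳ/, so it acquires [+nasal] and surfaces as [ə̃].

[tə̃ɳa]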